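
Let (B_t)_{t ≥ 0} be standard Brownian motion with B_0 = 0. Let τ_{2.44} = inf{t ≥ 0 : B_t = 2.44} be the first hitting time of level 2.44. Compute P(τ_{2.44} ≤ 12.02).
P(τ_{2.44} ≤ 12.02) = 2(1 − Φ(2.44/√12.02)) = 2(1 − Φ(0.7038)) ≈ 0.4816

By the reflection principle for standard BM, P(τ_b ≤ t) = 2 · P(B_t ≥ b). Since B_t ~ N(0, t), P(B_t ≥ 2.44) = 1 − Φ(2.44/√t) = 1 − Φ(2.44/√12.02) = 1 − Φ(0.7038) ≈ 0.24078. Doubling: P(τ_{2.44} ≤ 12.02) ≈ 2 · 0.24078 = 0.48156 ≈ 0.4816.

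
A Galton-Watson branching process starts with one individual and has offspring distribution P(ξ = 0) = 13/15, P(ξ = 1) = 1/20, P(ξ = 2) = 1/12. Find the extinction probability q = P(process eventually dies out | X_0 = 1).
q = 1

Mean offspring μ = 0·13/15 + 1·1/20 + 2·1/12 = 13/60 ≤ 1. For μ ≤ 1 with offspring not concentrated at 1, the Galton-Watson process goes extinct almost surely, so q = 1.
(Algebraic check: The pgf is f(s) = 13/15 + 1/20·s + 1/12·s². The extinction probability q is the smallest fixed point of f in [0, 1]. Setting s = f(s):
  1/12·s² + (1/20 − 1)·s + 13/15 = 0
  1/12·s² − (13/15 + 1/12)·s + 13/15 = 0
which factors as (s − 1)·(1/12·s − 13/15) = 0, giving roots s = 1 and s = (13/15)/(1/12) = 52/5. Since 52/5 ≥ 1, the smallest root in [0, 1] is s = 1.)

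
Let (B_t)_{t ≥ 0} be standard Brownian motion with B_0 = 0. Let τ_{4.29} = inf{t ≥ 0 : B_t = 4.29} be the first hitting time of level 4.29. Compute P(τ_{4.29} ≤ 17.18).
P(τ_{4.29} ≤ 17.18) = 2(1 − Φ(4.29/√17.18)) = 2(1 − Φ(1.0350)) ≈ 0.3007

By the reflection principle for standard BM, P(τ_b ≤ t) = 2 · P(B_t ≥ b). Since B_t ~ N(0, t), P(B_t ≥ 4.29) = 1 − Φ(4.29/√t) = 1 − Φ(4.29/√17.18) = 1 − Φ(1.0350) ≈ 0.15033. Doubling: P(τ_{4.29} ≤ 17.18) ≈ 2 · 0.15033 = 0.30066 ≈ 0.3007.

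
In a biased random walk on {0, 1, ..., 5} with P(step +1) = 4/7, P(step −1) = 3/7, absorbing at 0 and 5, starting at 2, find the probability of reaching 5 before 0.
P(hit 5 before 0) = (1 − (3/4)^2) / (1 − (3/4)^5) = 448/781

Let u_k denote P(reach 5 before 0 | start at k). Boundary: u_0 = 0, u_5 = 1. Recurrence: u_k = 4/7·u_{k+1} + 3/7·u_{k-1} for 1 ≤ k ≤ 4. Try u_k = A + B·r^k with r = q/p = (3/7)/(4/7) = 3/4. Substitution satisfies the recurrence; boundary conditions give:
  u_k = (1 − r^k) / (1 − r^N) = (1 − (3/4)^2) / (1 − (3/4)^5) = 448/781.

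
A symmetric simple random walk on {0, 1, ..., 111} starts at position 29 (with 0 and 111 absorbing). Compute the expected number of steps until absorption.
E[τ | X_0 = 29] = 2378

Let v_k = E[τ | X_0 = k]. Boundary: v_0 = v_111 = 0. Recurrence: v_k = 1 + (v_{k-1} + v_{k+1})/2 for 1 ≤ k ≤ 110. The particular solution to v_k − (v_{k-1} + v_{k+1})/2 = 1 is v_k = −k^2. Adding homogeneous solution A + B k and matching boundaries gives v_k = k (111 − k). Substituting k = 29: v_29 = 29 · 82 = 2378.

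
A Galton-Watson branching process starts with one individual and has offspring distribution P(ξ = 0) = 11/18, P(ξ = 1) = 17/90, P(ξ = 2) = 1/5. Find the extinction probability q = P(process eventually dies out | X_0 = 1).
q = 1

Mean offspring μ = 0·11/18 + 1·17/90 + 2·1/5 = 53/90 ≤ 1. For μ ≤ 1 with offspring not concentrated at 1, the Galton-Watson process goes extinct almost surely, so q = 1.
(Algebraic check: The pgf is f(s) = 11/18 + 17/90·s + 1/5·s². The extinction probability q is the smallest fixed point of f in [0, 1]. Setting s = f(s):
  1/5·s² + (17/90 − 1)·s + 11/18 = 0
  1/5·s² − (11/18 + 1/5)·s + 11/18 = 0
which factors as (s − 1)·(1/5·s − 11/18) = 0, giving roots s = 1 and s = (11/18)/(1/5) = 55/18. Since 55/18 ≥ 1, the smallest root in [0, 1] is s = 1.)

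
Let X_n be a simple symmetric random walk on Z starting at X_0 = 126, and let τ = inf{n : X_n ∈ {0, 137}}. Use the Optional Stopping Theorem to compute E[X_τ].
E[X_τ] = 126

X_n is a martingale and τ is a bounded-mean stopping time (indeed τ is finite a.s. with bounded expectation since the walk is in a bounded region). By the OST, E[X_τ] = E[X_0] = 126. Equivalently: E[X_τ] = 137 · P(hit 137 first) + 0 · P(hit 0 first) = 137 · (126/137) = 126.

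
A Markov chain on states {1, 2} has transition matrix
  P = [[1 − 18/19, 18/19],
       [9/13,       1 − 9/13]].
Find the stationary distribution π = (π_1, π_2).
π_1 = 19/45, π_2 = 26/45

Solve πP = π with π_1 + π_2 = 1. From πP = π: π_1 · (1 − 18/19) + π_2 · 9/13 = π_1 ⇒ π_2 · 9/13 = π_1 · 18/19 ⇒ π_2/π_1 = (18/19)/(9/13) = 26/19. Together with π_1 + π_2 = 1:
  π_1 = (9/13)/(18/19 + 9/13) = (9/13)/(405/247) = 19/45,
  π_2 = (18/19)/(18/19 + 9/13) = (18/19)/(405/247) = 26/45.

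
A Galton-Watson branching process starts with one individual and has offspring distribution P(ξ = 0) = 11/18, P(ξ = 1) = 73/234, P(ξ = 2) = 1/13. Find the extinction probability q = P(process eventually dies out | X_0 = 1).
q = 1

Mean offspring μ = 0·11/18 + 1·73/234 + 2·1/13 = 109/234 ≤ 1. For μ ≤ 1 with offspring not concentrated at 1, the Galton-Watson process goes extinct almost surely, so q = 1.
(Algebraic check: The pgf is f(s) = 11/18 + 73/234·s + 1/13·s². The extinction probability q is the smallest fixed point of f in [0, 1]. Setting s = f(s):
  1/13·s² + (73/234 − 1)·s + 11/18 = 0
  1/13·s² − (11/18 + 1/13)·s + 11/18 = 0
which factors as (s − 1)·(1/13·s − 11/18) = 0, giving roots s = 1 and s = (11/18)/(1/13) = 143/18. Since 143/18 ≥ 1, the smallest root in [0, 1] is s = 1.)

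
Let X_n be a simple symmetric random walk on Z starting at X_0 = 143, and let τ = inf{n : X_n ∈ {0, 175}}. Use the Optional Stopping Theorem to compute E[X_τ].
E[X_τ] = 143

X_n is a martingale and τ is a bounded-mean stopping time (indeed τ is finite a.s. with bounded expectation since the walk is in a bounded region). By the OST, E[X_τ] = E[X_0] = 143. Equivalently: E[X_τ] = 175 · P(hit 175 first) + 0 · P(hit 0 first) = 175 · (143/175) = 143.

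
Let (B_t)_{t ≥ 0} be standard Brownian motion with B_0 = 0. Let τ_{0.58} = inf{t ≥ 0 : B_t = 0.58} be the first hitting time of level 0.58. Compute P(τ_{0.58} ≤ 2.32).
P(τ_{0.58} ≤ 2.32) = 2(1 − Φ(0.58/√2.32)) = 2(1 − Φ(0.3808)) ≈ 0.7034

By the reflection principle for standard BM, P(τ_b ≤ t) = 2 · P(B_t ≥ b). Since B_t ~ N(0, t), P(B_t ≥ 0.58) = 1 − Φ(0.58/√t) = 1 − Φ(0.58/√2.32) = 1 − Φ(0.3808) ≈ 0.35168. Doubling: P(τ_{0.58} ≤ 2.32) ≈ 2 · 0.35168 = 0.70336 ≈ 0.7034.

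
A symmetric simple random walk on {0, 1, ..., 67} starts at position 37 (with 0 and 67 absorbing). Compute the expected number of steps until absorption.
E[τ | X_0 = 37] = 1110

Let v_k = E[τ | X_0 = k]. Boundary: v_0 = v_67 = 0. Recurrence: v_k = 1 + (v_{k-1} + v_{k+1})/2 for 1 ≤ k ≤ 66. The particular solution to v_k − (v_{k-1} + v_{k+1})/2 = 1 is v_k = −k^2. Adding homogeneous solution A + B k and matching boundaries gives v_k = k (67 − k). Substituting k = 37: v_37 = 37 · 30 = 1110.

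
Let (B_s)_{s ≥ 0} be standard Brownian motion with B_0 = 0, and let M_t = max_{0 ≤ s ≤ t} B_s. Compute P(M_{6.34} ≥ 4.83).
P(M_{6.34} ≥ 4.83) = 2·P(B_{6.34} ≥ 4.83) = 2(1 − Φ(4.83/√6.34)) ≈ 0.0551

By the reflection principle for Brownian motion, P(M_t ≥ a) = 2 · P(B_t ≥ a) for a ≥ 0. Since B_t ~ N(0, t), P(B_t ≥ 4.83) = 1 − Φ(4.83/√t) = 1 − Φ(4.83/√6.34) = 1 − Φ(1.9182). So
  P(M_{6.34} ≥ 4.83) = 2(1 − Φ(1.9182)) ≈ 0.0551.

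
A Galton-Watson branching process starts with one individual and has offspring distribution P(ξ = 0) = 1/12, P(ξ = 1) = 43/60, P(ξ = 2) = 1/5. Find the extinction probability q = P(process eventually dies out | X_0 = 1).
q = 5/12

The pgf is f(s) = 1/12 + 43/60·s + 1/5·s². The extinction probability q is the smallest fixed point of f in [0, 1]. Setting s = f(s):
  1/5·s² + (43/60 − 1)·s + 1/12 = 0
  1/5·s² − (1/12 + 1/5)·s + 1/12 = 0
which factors as (s − 1)·(1/5·s − 1/12) = 0, giving roots s = 1 and s = (1/12)/(1/5) = 5/12.
Mean offspring μ = 43/60 + 2·1/5 = 67/60 > 1 (supercritical), so q < 1. The extinction probability is the smaller root: q = (1/12)/(1/5) = 5/12.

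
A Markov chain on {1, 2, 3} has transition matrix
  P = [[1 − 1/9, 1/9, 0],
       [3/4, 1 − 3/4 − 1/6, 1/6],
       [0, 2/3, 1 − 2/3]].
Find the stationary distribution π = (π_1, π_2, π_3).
π = (27/32, 1/8, 1/32)

This is a birth-death chain on three states, which satisfies detailed balance: π_1 · P_{12} = π_2 · P_{21} and π_2 · P_{23} = π_3 · P_{32}.
From π_1 · 1/9 = π_2 · 3/4: π_2/π_1 = (1/9)/(3/4) = 4/27.
From π_2 · 1/6 = π_3 · 2/3: π_3/π_2 = (1/6)/(2/3) = 1/4.
Take π_1 proportional to 1; then unnormalized π = (1, 4/27, 1/27). Normalize by dividing by the sum 32/27:
  π = (27/32, 1/8, 1/32).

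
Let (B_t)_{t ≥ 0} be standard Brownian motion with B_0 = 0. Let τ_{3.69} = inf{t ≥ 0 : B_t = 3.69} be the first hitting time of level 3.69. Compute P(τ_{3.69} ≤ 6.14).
P(τ_{3.69} ≤ 6.14) = 2(1 − Φ(3.69/√6.14)) = 2(1 − Φ(1.4892)) ≈ 0.1364

By the reflection principle for standard BM, P(τ_b ≤ t) = 2 · P(B_t ≥ b). Since B_t ~ N(0, t), P(B_t ≥ 3.69) = 1 − Φ(3.69/√t) = 1 − Φ(3.69/√6.14) = 1 − Φ(1.4892) ≈ 0.06822. Doubling: P(τ_{3.69} ≤ 6.14) ≈ 2 · 0.06822 = 0.13644 ≈ 0.1364.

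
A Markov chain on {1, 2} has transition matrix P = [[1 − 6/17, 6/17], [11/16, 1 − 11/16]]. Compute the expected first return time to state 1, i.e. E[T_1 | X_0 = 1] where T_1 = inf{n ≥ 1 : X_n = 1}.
E[T_1 | X_0 = 1] = 1/π_1 = 283/187

For an irreducible recurrent Markov chain with stationary distribution π, E[T_i | X_0 = i] = 1/π_i (Kac's formula). Here π_1 = (11/16)/(6/17 + 11/16) = (11/16)/(283/272) = 187/283, so E[T_1 | X_0 = 1] = 1/π_1 = (6/17 + 11/16)/(11/16) = (283/272)/(11/16) = 283/187.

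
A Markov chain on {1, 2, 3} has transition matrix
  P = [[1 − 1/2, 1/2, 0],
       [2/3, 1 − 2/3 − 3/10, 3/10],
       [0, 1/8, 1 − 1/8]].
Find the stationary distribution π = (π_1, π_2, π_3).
π = (20/71, 15/71, 36/71)

This is a birth-death chain on three states, which satisfies detailed balance: π_1 · P_{12} = π_2 · P_{21} and π_2 · P_{23} = π_3 · P_{32}.
From π_1 · 1/2 = π_2 · 2/3: π_2/π_1 = (1/2)/(2/3) = 3/4.
From π_2 · 3/10 = π_3 · 1/8: π_3/π_2 = (3/10)/(1/8) = 12/5.
Take π_1 proportional to 1; then unnormalized π = (1, 3/4, 9/5). Normalize by dividing by the sum 71/20:
  π = (20/71, 15/71, 36/71).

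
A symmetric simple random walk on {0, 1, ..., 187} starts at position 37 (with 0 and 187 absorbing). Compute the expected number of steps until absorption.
E[τ | X_0 = 37] = 5550

Let v_k = E[τ | X_0 = k]. Boundary: v_0 = v_187 = 0. Recurrence: v_k = 1 + (v_{k-1} + v_{k+1})/2 for 1 ≤ k ≤ 186. The particular solution to v_k − (v_{k-1} + v_{k+1})/2 = 1 is v_k = −k^2. Adding homogeneous solution A + B k and matching boundaries gives v_k = k (187 − k). Substituting k = 37: v_37 = 37 · 150 = 5550.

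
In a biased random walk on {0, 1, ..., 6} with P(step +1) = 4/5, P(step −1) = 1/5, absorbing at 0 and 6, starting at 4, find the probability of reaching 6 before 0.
P(hit 6 before 0) = (1 − (1/4)^4) / (1 − (1/4)^6) = 272/273

Let u_k denote P(reach 6 before 0 | start at k). Boundary: u_0 = 0, u_6 = 1. Recurrence: u_k = 4/5·u_{k+1} + 1/5·u_{k-1} for 1 ≤ k ≤ 5. Try u_k = A + B·r^k with r = q/p = (1/5)/(4/5) = 1/4. Substitution satisfies the recurrence; boundary conditions give:
  u_k = (1 − r^k) / (1 − r^N) = (1 − (1/4)^4) / (1 − (1/4)^6) = 272/273.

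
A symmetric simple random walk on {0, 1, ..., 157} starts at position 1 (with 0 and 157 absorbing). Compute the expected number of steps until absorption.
E[τ | X_0 = 1] = 156

Let v_k = E[τ | X_0 = k]. Boundary: v_0 = v_157 = 0. Recurrence: v_k = 1 + (v_{k-1} + v_{k+1})/2 for 1 ≤ k ≤ 156. The particular solution to v_k − (v_{k-1} + v_{k+1})/2 = 1 is v_k = −k^2. Adding homogeneous solution A + B k and matching boundaries gives v_k = k (157 − k). Substituting k = 1: v_1 = 1 · 156 = 156.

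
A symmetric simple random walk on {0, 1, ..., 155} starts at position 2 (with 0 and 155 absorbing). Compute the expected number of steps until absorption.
E[τ | X_0 = 2] = 306

Let v_k = E[τ | X_0 = k]. Boundary: v_0 = v_155 = 0. Recurrence: v_k = 1 + (v_{k-1} + v_{k+1})/2 for 1 ≤ k ≤ 154. The particular solution to v_k − (v_{k-1} + v_{k+1})/2 = 1 is v_k = −k^2. Adding homogeneous solution A + B k and matching boundaries gives v_k = k (155 − k). Substituting k = 2: v_2 = 2 · 153 = 306.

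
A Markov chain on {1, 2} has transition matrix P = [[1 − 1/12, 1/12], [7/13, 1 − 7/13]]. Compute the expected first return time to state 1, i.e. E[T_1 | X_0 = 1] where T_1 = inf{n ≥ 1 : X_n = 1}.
E[T_1 | X_0 = 1] = 1/π_1 = 97/84

For an irreducible recurrent Markov chain with stationary distribution π, E[T_i | X_0 = i] = 1/π_i (Kac's formula). Here π_1 = (7/13)/(1/12 + 7/13) = (7/13)/(97/156) = 84/97, so E[T_1 | X_0 = 1] = 1/π_1 = (1/12 + 7/13)/(7/13) = (97/156)/(7/13) = 97/84.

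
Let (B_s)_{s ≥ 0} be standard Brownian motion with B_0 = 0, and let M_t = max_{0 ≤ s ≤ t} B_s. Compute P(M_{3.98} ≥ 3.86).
P(M_{3.98} ≥ 3.86) = 2·P(B_{3.98} ≥ 3.86) = 2(1 − Φ(3.86/√3.98)) ≈ 0.0530

By the reflection principle for Brownian motion, P(M_t ≥ a) = 2 · P(B_t ≥ a) for a ≥ 0. Since B_t ~ N(0, t), P(B_t ≥ 3.86) = 1 − Φ(3.86/√t) = 1 − Φ(3.86/√3.98) = 1 − Φ(1.9348). So
  P(M_{3.98} ≥ 3.86) = 2(1 − Φ(1.9348)) ≈ 0.0530.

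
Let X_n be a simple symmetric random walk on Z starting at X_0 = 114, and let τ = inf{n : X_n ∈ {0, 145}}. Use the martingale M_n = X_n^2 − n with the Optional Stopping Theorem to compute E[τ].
E[τ] = 3534

M_n = X_n^2 − n is a martingale (since E[X_{n+1}^2 | F_n] = X_n^2 + 1). By OST (τ has finite mean in a bounded region), E[M_τ] = E[M_0] = X_0^2 − 0 = 114^2 = 12996. Also E[M_τ] = E[X_τ^2] − E[τ]. The walk exits at 0 or 145, with P(hit 145 first) = 114/145, so E[X_τ^2] = 145^2 · 114/145 + 0 = 16530. Thus E[τ] = E[X_τ^2] − E[M_τ] = 16530 − 12996 = 3534 = 114(145 − 114) = 3534.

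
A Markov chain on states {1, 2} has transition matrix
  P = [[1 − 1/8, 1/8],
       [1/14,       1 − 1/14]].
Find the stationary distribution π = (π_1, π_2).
π_1 = 4/11, π_2 = 7/11

Solve πP = π with π_1 + π_2 = 1. From πP = π: π_1 · (1 − 1/8) + π_2 · 1/14 = π_1 ⇒ π_2 · 1/14 = π_1 · 1/8 ⇒ π_2/π_1 = (1/8)/(1/14) = 7/4. Together with π_1 + π_2 = 1:
  π_1 = (1/14)/(1/8 + 1/14) = (1/14)/(11/56) = 4/11,
  π_2 = (1/8)/(1/8 + 1/14) = (1/8)/(11/56) = 7/11.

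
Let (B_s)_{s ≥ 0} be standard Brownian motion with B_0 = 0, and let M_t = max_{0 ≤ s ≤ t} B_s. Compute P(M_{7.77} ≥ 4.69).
P(M_{7.77} ≥ 4.69) = 2·P(B_{7.77} ≥ 4.69) = 2(1 − Φ(4.69/√7.77)) ≈ 0.0925

By the reflection principle for Brownian motion, P(M_t ≥ a) = 2 · P(B_t ≥ a) for a ≥ 0. Since B_t ~ N(0, t), P(B_t ≥ 4.69) = 1 − Φ(4.69/√t) = 1 − Φ(4.69/√7.77) = 1 − Φ(1.6825). So
  P(M_{7.77} ≥ 4.69) = 2(1 − Φ(1.6825)) ≈ 0.0925.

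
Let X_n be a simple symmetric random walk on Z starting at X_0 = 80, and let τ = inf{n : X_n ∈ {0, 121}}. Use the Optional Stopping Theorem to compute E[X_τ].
E[X_τ] = 80

X_n is a martingale and τ is a bounded-mean stopping time (indeed τ is finite a.s. with bounded expectation since the walk is in a bounded region). By the OST, E[X_τ] = E[X_0] = 80. Equivalently: E[X_τ] = 121 · P(hit 121 first) + 0 · P(hit 0 first) = 121 · (80/121) = 80.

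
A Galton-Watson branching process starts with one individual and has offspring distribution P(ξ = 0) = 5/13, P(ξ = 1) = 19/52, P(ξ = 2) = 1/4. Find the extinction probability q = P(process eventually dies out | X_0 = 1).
q = 1

Mean offspring μ = 0·5/13 + 1·19/52 + 2·1/4 = 45/52 ≤ 1. For μ ≤ 1 with offspring not concentrated at 1, the Galton-Watson process goes extinct almost surely, so q = 1.
(Algebraic check: The pgf is f(s) = 5/13 + 19/52·s + 1/4·s². The extinction probability q is the smallest fixed point of f in [0, 1]. Setting s = f(s):
  1/4·s² + (19/52 − 1)·s + 5/13 = 0
  1/4·s² − (5/13 + 1/4)·s + 5/13 = 0
which factors as (s − 1)·(1/4·s − 5/13) = 0, giving roots s = 1 and s = (5/13)/(1/4) = 20/13. Since 20/13 ≥ 1, the smallest root in [0, 1] is s = 1.)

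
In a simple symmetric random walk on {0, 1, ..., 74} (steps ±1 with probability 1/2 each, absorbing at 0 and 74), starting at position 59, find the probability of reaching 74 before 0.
P(hit 74 before 0) = 59/74

Let u_k = P(hit 74 before 0 | start at k). Then u_0 = 0, u_74 = 1, and u_k = u_{k-1}/2 + u_{k+1}/2 for 1 ≤ k ≤ 73. This harmonic recurrence is solved by u_k = k/74, giving u_59 = 59/74.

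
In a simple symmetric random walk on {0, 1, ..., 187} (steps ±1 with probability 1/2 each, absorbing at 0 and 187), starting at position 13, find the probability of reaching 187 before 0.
P(hit 187 before 0) = 13/187

Let u_k = P(hit 187 before 0 | start at k). Then u_0 = 0, u_187 = 1, and u_k = u_{k-1}/2 + u_{k+1}/2 for 1 ≤ k ≤ 186. This harmonic recurrence is solved by u_k = k/187, giving u_13 = 13/187.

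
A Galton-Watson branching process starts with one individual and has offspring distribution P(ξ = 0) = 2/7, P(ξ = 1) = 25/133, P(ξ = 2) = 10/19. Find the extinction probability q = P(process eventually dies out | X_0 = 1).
q = 19/35

The pgf is f(s) = 2/7 + 25/133·s + 10/19·s². The extinction probability q is the smallest fixed point of f in [0, 1]. Setting s = f(s):
  10/19·s² + (25/133 − 1)·s + 2/7 = 0
  10/19·s² − (2/7 + 10/19)·s + 2/7 = 0
which factors as (s − 1)·(10/19·s − 2/7) = 0, giving roots s = 1 and s = (2/7)/(10/19) = 19/35.
Mean offspring μ = 25/133 + 2·10/19 = 165/133 > 1 (supercritical), so q < 1. The extinction probability is the smaller root: q = (2/7)/(10/19) = 19/35.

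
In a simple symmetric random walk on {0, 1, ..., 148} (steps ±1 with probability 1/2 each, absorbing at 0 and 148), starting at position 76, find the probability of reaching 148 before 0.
P(hit 148 before 0) = 76/148 = 19/37

Let u_k = P(hit 148 before 0 | start at k). Then u_0 = 0, u_148 = 1, and u_k = u_{k-1}/2 + u_{k+1}/2 for 1 ≤ k ≤ 147. This harmonic recurrence is solved by u_k = k/148, giving u_76 = 76/148 = 19/37.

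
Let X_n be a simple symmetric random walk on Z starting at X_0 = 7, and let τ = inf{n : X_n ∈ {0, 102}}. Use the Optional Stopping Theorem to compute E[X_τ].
E[X_τ] = 7

X_n is a martingale and τ is a bounded-mean stopping time (indeed τ is finite a.s. with bounded expectation since the walk is in a bounded region). By the OST, E[X_τ] = E[X_0] = 7. Equivalently: E[X_τ] = 102 · P(hit 102 first) + 0 · P(hit 0 first) = 102 · (7/102) = 7.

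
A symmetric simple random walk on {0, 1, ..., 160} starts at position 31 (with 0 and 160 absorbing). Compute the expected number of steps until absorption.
E[τ | X_0 = 31] = 3999

Let v_k = E[τ | X_0 = k]. Boundary: v_0 = v_160 = 0. Recurrence: v_k = 1 + (v_{k-1} + v_{k+1})/2 for 1 ≤ k ≤ 159. The particular solution to v_k − (v_{k-1} + v_{k+1})/2 = 1 is v_k = −k^2. Adding homogeneous solution A + B k and matching boundaries gives v_k = k (160 − k). Substituting k = 31: v_31 = 31 · 129 = 3999.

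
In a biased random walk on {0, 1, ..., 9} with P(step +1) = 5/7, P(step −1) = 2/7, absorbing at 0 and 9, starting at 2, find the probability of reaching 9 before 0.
P(hit 9 before 0) = (1 − (2/5)^2) / (1 − (2/5)^9) = 546875/650871

Let u_k denote P(reach 9 before 0 | start at k). Boundary: u_0 = 0, u_9 = 1. Recurrence: u_k = 5/7·u_{k+1} + 2/7·u_{k-1} for 1 ≤ k ≤ 8. Try u_k = A + B·r^k with r = q/p = (2/7)/(5/7) = 2/5. Substitution satisfies the recurrence; boundary conditions give:
  u_k = (1 − r^k) / (1 − r^N) = (1 − (2/5)^2) / (1 − (2/5)^9) = 546875/650871.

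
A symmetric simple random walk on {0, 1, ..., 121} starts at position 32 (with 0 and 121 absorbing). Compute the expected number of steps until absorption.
E[τ | X_0 = 32] = 2848

Let v_k = E[τ | X_0 = k]. Boundary: v_0 = v_121 = 0. Recurrence: v_k = 1 + (v_{k-1} + v_{k+1})/2 for 1 ≤ k ≤ 120. The particular solution to v_k − (v_{k-1} + v_{k+1})/2 = 1 is v_k = −k^2. Adding homogeneous solution A + B k and matching boundaries gives v_k = k (121 − k). Substituting k = 32: v_32 = 32 · 89 = 2848.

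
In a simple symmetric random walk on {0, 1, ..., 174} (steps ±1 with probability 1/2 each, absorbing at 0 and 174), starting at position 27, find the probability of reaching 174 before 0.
P(hit 174 before 0) = 27/174 = 9/58

Let u_k = P(hit 174 before 0 | start at k). Then u_0 = 0, u_174 = 1, and u_k = u_{k-1}/2 + u_{k+1}/2 for 1 ≤ k ≤ 173. This harmonic recurrence is solved by u_k = k/174, giving u_27 = 27/174 = 9/58.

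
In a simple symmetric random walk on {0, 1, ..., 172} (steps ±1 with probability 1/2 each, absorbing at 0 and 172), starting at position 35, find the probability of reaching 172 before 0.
P(hit 172 before 0) = 35/172

Let u_k = P(hit 172 before 0 | start at k). Then u_0 = 0, u_172 = 1, and u_k = u_{k-1}/2 + u_{k+1}/2 for 1 ≤ k ≤ 171. This harmonic recurrence is solved by u_k = k/172, giving u_35 = 35/172.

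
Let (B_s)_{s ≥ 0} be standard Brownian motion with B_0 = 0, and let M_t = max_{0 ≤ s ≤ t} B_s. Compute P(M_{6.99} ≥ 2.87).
P(M_{6.99} ≥ 2.87) = 2·P(B_{6.99} ≥ 2.87) = 2(1 − Φ(2.87/√6.99)) ≈ 0.2777

By the reflection principle for Brownian motion, P(M_t ≥ a) = 2 · P(B_t ≥ a) for a ≥ 0. Since B_t ~ N(0, t), P(B_t ≥ 2.87) = 1 − Φ(2.87/√t) = 1 − Φ(2.87/√6.99) = 1 − Φ(1.0855). So
  P(M_{6.99} ≥ 2.87) = 2(1 − Φ(1.0855)) ≈ 0.2777.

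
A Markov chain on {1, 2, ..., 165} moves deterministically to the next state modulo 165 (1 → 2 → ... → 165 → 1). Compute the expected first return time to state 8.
E[T_8 | X_0 = 8] = 165

The chain cycles deterministically, so starting at state 8 it returns in exactly 165 steps. Equivalently, the stationary distribution is uniform π_j = 1/165 for every state j, so by Kac's formula E[T_8] = 1/π_8 = 165.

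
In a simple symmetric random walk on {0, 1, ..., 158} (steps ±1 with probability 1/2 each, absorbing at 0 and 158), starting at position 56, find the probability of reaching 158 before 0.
P(hit 158 before 0) = 56/158 = 28/79

Let u_k = P(hit 158 before 0 | start at k). Then u_0 = 0, u_158 = 1, and u_k = u_{k-1}/2 + u_{k+1}/2 for 1 ≤ k ≤ 157. This harmonic recurrence is solved by u_k = k/158, giving u_56 = 56/158 = 28/79.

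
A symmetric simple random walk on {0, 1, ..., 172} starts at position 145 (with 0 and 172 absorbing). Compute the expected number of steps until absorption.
E[τ | X_0 = 145] = 3915

Let v_k = E[τ | X_0 = k]. Boundary: v_0 = v_172 = 0. Recurrence: v_k = 1 + (v_{k-1} + v_{k+1})/2 for 1 ≤ k ≤ 171. The particular solution to v_k − (v_{k-1} + v_{k+1})/2 = 1 is v_k = −k^2. Adding homogeneous solution A + B k and matching boundaries gives v_k = k (172 − k). Substituting k = 145: v_145 = 145 · 27 = 3915.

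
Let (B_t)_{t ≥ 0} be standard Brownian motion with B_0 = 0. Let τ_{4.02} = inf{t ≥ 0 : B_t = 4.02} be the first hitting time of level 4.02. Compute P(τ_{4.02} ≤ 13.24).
P(τ_{4.02} ≤ 13.24) = 2(1 − Φ(4.02/√13.24)) = 2(1 − Φ(1.1048)) ≈ 0.2692

By the reflection principle for standard BM, P(τ_b ≤ t) = 2 · P(B_t ≥ b). Since B_t ~ N(0, t), P(B_t ≥ 4.02) = 1 − Φ(4.02/√t) = 1 − Φ(4.02/√13.24) = 1 − Φ(1.1048) ≈ 0.13462. Doubling: P(τ_{4.02} ≤ 13.24) ≈ 2 · 0.13462 = 0.26924 ≈ 0.2692.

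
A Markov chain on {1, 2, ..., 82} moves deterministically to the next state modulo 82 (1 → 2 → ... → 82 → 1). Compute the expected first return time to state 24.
E[T_24 | X_0 = 24] = 82

The chain cycles deterministically, so starting at state 24 it returns in exactly 82 steps. Equivalently, the stationary distribution is uniform π_j = 1/82 for every state j, so by Kac's formula E[T_24] = 1/π_24 = 82.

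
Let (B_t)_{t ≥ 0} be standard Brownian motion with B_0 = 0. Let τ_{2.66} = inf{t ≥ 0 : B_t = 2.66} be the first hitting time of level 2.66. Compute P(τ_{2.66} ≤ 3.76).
P(τ_{2.66} ≤ 3.76) = 2(1 − Φ(2.66/√3.76)) = 2(1 − Φ(1.3718)) ≈ 0.1701

By the reflection principle for standard BM, P(τ_b ≤ t) = 2 · P(B_t ≥ b). Since B_t ~ N(0, t), P(B_t ≥ 2.66) = 1 − Φ(2.66/√t) = 1 − Φ(2.66/√3.76) = 1 − Φ(1.3718) ≈ 0.08506. Doubling: P(τ_{2.66} ≤ 3.76) ≈ 2 · 0.08506 = 0.17012 ≈ 0.1701.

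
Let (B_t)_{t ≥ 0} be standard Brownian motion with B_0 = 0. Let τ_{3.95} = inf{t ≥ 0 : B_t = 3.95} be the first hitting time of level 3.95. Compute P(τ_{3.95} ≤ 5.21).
P(τ_{3.95} ≤ 5.21) = 2(1 − Φ(3.95/√5.21)) = 2(1 − Φ(1.7305)) ≈ 0.0835

By the reflection principle for standard BM, P(τ_b ≤ t) = 2 · P(B_t ≥ b). Since B_t ~ N(0, t), P(B_t ≥ 3.95) = 1 − Φ(3.95/√t) = 1 − Φ(3.95/√5.21) = 1 − Φ(1.7305) ≈ 0.04177. Doubling: P(τ_{3.95} ≤ 5.21) ≈ 2 · 0.04177 = 0.08354 ≈ 0.0835.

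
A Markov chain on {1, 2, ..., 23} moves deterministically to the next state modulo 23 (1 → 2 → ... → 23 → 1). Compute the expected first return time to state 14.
E[T_14 | X_0 = 14] = 23

The chain cycles deterministically, so starting at state 14 it returns in exactly 23 steps. Equivalently, the stationary distribution is uniform π_j = 1/23 for every state j, so by Kac's formula E[T_14] = 1/π_14 = 23.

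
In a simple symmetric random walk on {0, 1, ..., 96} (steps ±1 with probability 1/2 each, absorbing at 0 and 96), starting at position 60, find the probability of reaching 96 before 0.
P(hit 96 before 0) = 60/96 = 5/8

Let u_k = P(hit 96 before 0 | start at k). Then u_0 = 0, u_96 = 1, and u_k = u_{k-1}/2 + u_{k+1}/2 for 1 ≤ k ≤ 95. This harmonic recurrence is solved by u_k = k/96, giving u_60 = 60/96 = 5/8.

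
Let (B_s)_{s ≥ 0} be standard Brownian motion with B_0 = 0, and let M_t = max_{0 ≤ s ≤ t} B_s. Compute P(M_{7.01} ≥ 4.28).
P(M_{7.01} ≥ 4.28) = 2·P(B_{7.01} ≥ 4.28) = 2(1 − Φ(4.28/√7.01)) ≈ 0.1060

By the reflection principle for Brownian motion, P(M_t ≥ a) = 2 · P(B_t ≥ a) for a ≥ 0. Since B_t ~ N(0, t), P(B_t ≥ 4.28) = 1 − Φ(4.28/√t) = 1 − Φ(4.28/√7.01) = 1 − Φ(1.6165). So
  P(M_{7.01} ≥ 4.28) = 2(1 − Φ(1.6165)) ≈ 0.1060.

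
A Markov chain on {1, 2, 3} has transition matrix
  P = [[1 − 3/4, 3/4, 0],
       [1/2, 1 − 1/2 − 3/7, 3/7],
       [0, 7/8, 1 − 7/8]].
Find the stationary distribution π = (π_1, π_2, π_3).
π = (98/317, 147/317, 72/317)

This is a birth-death chain on three states, which satisfies detailed balance: π_1 · P_{12} = π_2 · P_{21} and π_2 · P_{23} = π_3 · P_{32}.
From π_1 · 3/4 = π_2 · 1/2: π_2/π_1 = (3/4)/(1/2) = 3/2.
From π_2 · 3/7 = π_3 · 7/8: π_3/π_2 = (3/7)/(7/8) = 24/49.
Take π_1 proportional to 1; then unnormalized π = (1, 3/2, 36/49). Normalize by dividing by the sum 317/98:
  π = (98/317, 147/317, 72/317).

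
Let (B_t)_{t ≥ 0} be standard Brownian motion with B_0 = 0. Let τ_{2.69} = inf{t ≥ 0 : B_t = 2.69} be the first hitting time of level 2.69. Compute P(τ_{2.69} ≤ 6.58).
P(τ_{2.69} ≤ 6.58) = 2(1 − Φ(2.69/√6.58)) = 2(1 − Φ(1.0487)) ≈ 0.2943

By the reflection principle for standard BM, P(τ_b ≤ t) = 2 · P(B_t ≥ b). Since B_t ~ N(0, t), P(B_t ≥ 2.69) = 1 − Φ(2.69/√t) = 1 − Φ(2.69/√6.58) = 1 − Φ(1.0487) ≈ 0.14716. Doubling: P(τ_{2.69} ≤ 6.58) ≈ 2 · 0.14716 = 0.29432 ≈ 0.2943.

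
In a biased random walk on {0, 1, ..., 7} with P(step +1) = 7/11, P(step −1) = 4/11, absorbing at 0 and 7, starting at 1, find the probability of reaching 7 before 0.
P(hit 7 before 0) = (1 − (4/7)^1) / (1 − (4/7)^7) = 117649/269053

Let u_k denote P(reach 7 before 0 | start at k). Boundary: u_0 = 0, u_7 = 1. Recurrence: u_k = 7/11·u_{k+1} + 4/11·u_{k-1} for 1 ≤ k ≤ 6. Try u_k = A + B·r^k with r = q/p = (4/11)/(7/11) = 4/7. Substitution satisfies the recurrence; boundary conditions give:
  u_k = (1 − r^k) / (1 − r^N) = (1 − (4/7)^1) / (1 − (4/7)^7) = 117649/269053.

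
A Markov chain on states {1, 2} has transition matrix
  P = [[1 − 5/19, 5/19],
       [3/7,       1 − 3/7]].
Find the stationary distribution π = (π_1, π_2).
π_1 = 57/92, π_2 = 35/92

Solve πP = π with π_1 + π_2 = 1. From πP = π: π_1 · (1 − 5/19) + π_2 · 3/7 = π_1 ⇒ π_2 · 3/7 = π_1 · 5/19 ⇒ π_2/π_1 = (5/19)/(3/7) = 35/57. Together with π_1 + π_2 = 1:
  π_1 = (3/7)/(5/19 + 3/7) = (3/7)/(92/133) = 57/92,
  π_2 = (5/19)/(5/19 + 3/7) = (5/19)/(92/133) = 35/92.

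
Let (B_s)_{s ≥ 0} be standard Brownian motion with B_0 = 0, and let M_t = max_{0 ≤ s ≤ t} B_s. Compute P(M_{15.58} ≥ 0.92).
P(M_{15.58} ≥ 0.92) = 2·P(B_{15.58} ≥ 0.92) = 2(1 − Φ(0.92/√15.58)) ≈ 0.8157

By the reflection principle for Brownian motion, P(M_t ≥ a) = 2 · P(B_t ≥ a) for a ≥ 0. Since B_t ~ N(0, t), P(B_t ≥ 0.92) = 1 − Φ(0.92/√t) = 1 − Φ(0.92/√15.58) = 1 − Φ(0.2331). So
  P(M_{15.58} ≥ 0.92) = 2(1 − Φ(0.2331)) ≈ 0.8157.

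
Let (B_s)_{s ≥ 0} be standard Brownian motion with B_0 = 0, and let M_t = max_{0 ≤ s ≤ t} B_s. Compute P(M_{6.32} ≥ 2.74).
P(M_{6.32} ≥ 2.74) = 2·P(B_{6.32} ≥ 2.74) = 2(1 − Φ(2.74/√6.32)) ≈ 0.2758

By the reflection principle for Brownian motion, P(M_t ≥ a) = 2 · P(B_t ≥ a) for a ≥ 0. Since B_t ~ N(0, t), P(B_t ≥ 2.74) = 1 − Φ(2.74/√t) = 1 − Φ(2.74/√6.32) = 1 − Φ(1.0899). So
  P(M_{6.32} ≥ 2.74) = 2(1 − Φ(1.0899)) ≈ 0.2758.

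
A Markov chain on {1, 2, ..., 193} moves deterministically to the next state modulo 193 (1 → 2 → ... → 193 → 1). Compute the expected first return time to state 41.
E[T_41 | X_0 = 41] = 193

The chain cycles deterministically, so starting at state 41 it returns in exactly 193 steps. Equivalently, the stationary distribution is uniform π_j = 1/193 for every state j, so by Kac's formula E[T_41] = 1/π_41 = 193.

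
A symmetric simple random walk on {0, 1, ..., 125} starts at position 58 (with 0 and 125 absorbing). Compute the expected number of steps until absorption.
E[τ | X_0 = 58] = 3886

Let v_k = E[τ | X_0 = k]. Boundary: v_0 = v_125 = 0. Recurrence: v_k = 1 + (v_{k-1} + v_{k+1})/2 for 1 ≤ k ≤ 124. The particular solution to v_k − (v_{k-1} + v_{k+1})/2 = 1 is v_k = −k^2. Adding homogeneous solution A + B k and matching boundaries gives v_k = k (125 − k). Substituting k = 58: v_58 = 58 · 67 = 3886.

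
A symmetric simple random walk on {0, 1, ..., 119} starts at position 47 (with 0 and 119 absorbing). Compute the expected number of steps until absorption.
E[τ | X_0 = 47] = 3384

Let v_k = E[τ | X_0 = k]. Boundary: v_0 = v_119 = 0. Recurrence: v_k = 1 + (v_{k-1} + v_{k+1})/2 for 1 ≤ k ≤ 118. The particular solution to v_k − (v_{k-1} + v_{k+1})/2 = 1 is v_k = −k^2. Adding homogeneous solution A + B k and matching boundaries gives v_k = k (119 − k). Substituting k = 47: v_47 = 47 · 72 = 3384.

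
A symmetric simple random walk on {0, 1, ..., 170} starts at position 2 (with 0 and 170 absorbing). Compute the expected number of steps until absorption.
E[τ | X_0 = 2] = 336

Let v_k = E[τ | X_0 = k]. Boundary: v_0 = v_170 = 0. Recurrence: v_k = 1 + (v_{k-1} + v_{k+1})/2 for 1 ≤ k ≤ 169. The particular solution to v_k − (v_{k-1} + v_{k+1})/2 = 1 is v_k = −k^2. Adding homogeneous solution A + B k and matching boundaries gives v_k = k (170 − k). Substituting k = 2: v_2 = 2 · 168 = 336.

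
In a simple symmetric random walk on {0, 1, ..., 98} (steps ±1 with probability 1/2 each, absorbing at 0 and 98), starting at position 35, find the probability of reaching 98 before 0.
P(hit 98 before 0) = 35/98 = 5/14

Let u_k = P(hit 98 before 0 | start at k). Then u_0 = 0, u_98 = 1, and u_k = u_{k-1}/2 + u_{k+1}/2 for 1 ≤ k ≤ 97. This harmonic recurrence is solved by u_k = k/98, giving u_35 = 35/98 = 5/14.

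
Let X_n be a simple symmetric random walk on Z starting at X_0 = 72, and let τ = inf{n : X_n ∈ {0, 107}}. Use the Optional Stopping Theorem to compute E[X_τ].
E[X_τ] = 72

X_n is a martingale and τ is a bounded-mean stopping time (indeed τ is finite a.s. with bounded expectation since the walk is in a bounded region). By the OST, E[X_τ] = E[X_0] = 72. Equivalently: E[X_τ] = 107 · P(hit 107 first) + 0 · P(hit 0 first) = 107 · (72/107) = 72.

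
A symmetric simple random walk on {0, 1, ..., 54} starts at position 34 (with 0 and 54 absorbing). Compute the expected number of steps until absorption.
E[τ | X_0 = 34] = 680

Let v_k = E[τ | X_0 = k]. Boundary: v_0 = v_54 = 0. Recurrence: v_k = 1 + (v_{k-1} + v_{k+1})/2 for 1 ≤ k ≤ 53. The particular solution to v_k − (v_{k-1} + v_{k+1})/2 = 1 is v_k = −k^2. Adding homogeneous solution A + B k and matching boundaries gives v_k = k (54 − k). Substituting k = 34: v_34 = 34 · 20 = 680.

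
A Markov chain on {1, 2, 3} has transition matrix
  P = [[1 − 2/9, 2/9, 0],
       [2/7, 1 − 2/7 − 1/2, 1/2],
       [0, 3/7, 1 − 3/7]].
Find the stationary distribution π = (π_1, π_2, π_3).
π = (54/145, 42/145, 49/145)

This is a birth-death chain on three states, which satisfies detailed balance: π_1 · P_{12} = π_2 · P_{21} and π_2 · P_{23} = π_3 · P_{32}.
From π_1 · 2/9 = π_2 · 2/7: π_2/π_1 = (2/9)/(2/7) = 7/9.
From π_2 · 1/2 = π_3 · 3/7: π_3/π_2 = (1/2)/(3/7) = 7/6.
Take π_1 proportional to 1; then unnormalized π = (1, 7/9, 49/54). Normalize by dividing by the sum 145/54:
  π = (54/145, 42/145, 49/145).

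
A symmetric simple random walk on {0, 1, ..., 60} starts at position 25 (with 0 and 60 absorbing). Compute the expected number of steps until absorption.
E[τ | X_0 = 25] = 875

Let v_k = E[τ | X_0 = k]. Boundary: v_0 = v_60 = 0. Recurrence: v_k = 1 + (v_{k-1} + v_{k+1})/2 for 1 ≤ k ≤ 59. The particular solution to v_k − (v_{k-1} + v_{k+1})/2 = 1 is v_k = −k^2. Adding homogeneous solution A + B k and matching boundaries gives v_k = k (60 − k). Substituting k = 25: v_25 = 25 · 35 = 875.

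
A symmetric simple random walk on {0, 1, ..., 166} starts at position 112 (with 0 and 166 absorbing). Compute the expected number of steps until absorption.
E[τ | X_0 = 112] = 6048

Let v_k = E[τ | X_0 = k]. Boundary: v_0 = v_166 = 0. Recurrence: v_k = 1 + (v_{k-1} + v_{k+1})/2 for 1 ≤ k ≤ 165. The particular solution to v_k − (v_{k-1} + v_{k+1})/2 = 1 is v_k = −k^2. Adding homogeneous solution A + B k and matching boundaries gives v_k = k (166 − k). Substituting k = 112: v_112 = 112 · 54 = 6048.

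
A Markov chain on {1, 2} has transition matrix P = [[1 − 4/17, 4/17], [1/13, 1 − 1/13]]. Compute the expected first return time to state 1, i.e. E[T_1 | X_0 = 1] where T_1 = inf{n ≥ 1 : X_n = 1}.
E[T_1 | X_0 = 1] = 1/π_1 = 69/17

For an irreducible recurrent Markov chain with stationary distribution π, E[T_i | X_0 = i] = 1/π_i (Kac's formula). Here π_1 = (1/13)/(4/17 + 1/13) = (1/13)/(69/221) = 17/69, so E[T_1 | X_0 = 1] = 1/π_1 = (4/17 + 1/13)/(1/13) = (69/221)/(1/13) = 69/17.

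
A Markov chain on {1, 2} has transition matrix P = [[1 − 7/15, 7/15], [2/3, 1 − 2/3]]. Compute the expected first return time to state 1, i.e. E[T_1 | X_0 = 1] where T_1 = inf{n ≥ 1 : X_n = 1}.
E[T_1 | X_0 = 1] = 1/π_1 = 17/10

For an irreducible recurrent Markov chain with stationary distribution π, E[T_i | X_0 = i] = 1/π_i (Kac's formula). Here π_1 = (2/3)/(7/15 + 2/3) = (2/3)/(17/15) = 10/17, so E[T_1 | X_0 = 1] = 1/π_1 = (7/15 + 2/3)/(2/3) = (17/15)/(2/3) = 17/10.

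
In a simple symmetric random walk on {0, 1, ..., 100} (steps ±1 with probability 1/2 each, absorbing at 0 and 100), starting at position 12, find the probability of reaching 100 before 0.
P(hit 100 before 0) = 12/100 = 3/25

Let u_k = P(hit 100 before 0 | start at k). Then u_0 = 0, u_100 = 1, and u_k = u_{k-1}/2 + u_{k+1}/2 for 1 ≤ k ≤ 99. This harmonic recurrence is solved by u_k = k/100, giving u_12 = 12/100 = 3/25.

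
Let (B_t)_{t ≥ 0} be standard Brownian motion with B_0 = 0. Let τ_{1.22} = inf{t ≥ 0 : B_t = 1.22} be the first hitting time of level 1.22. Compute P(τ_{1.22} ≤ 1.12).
P(τ_{1.22} ≤ 1.12) = 2(1 − Φ(1.22/√1.12)) = 2(1 − Φ(1.1528)) ≈ 0.2490

By the reflection principle for standard BM, P(τ_b ≤ t) = 2 · P(B_t ≥ b). Since B_t ~ N(0, t), P(B_t ≥ 1.22) = 1 − Φ(1.22/√t) = 1 − Φ(1.22/√1.12) = 1 − Φ(1.1528) ≈ 0.12450. Doubling: P(τ_{1.22} ≤ 1.12) ≈ 2 · 0.12450 = 0.24900 ≈ 0.2490.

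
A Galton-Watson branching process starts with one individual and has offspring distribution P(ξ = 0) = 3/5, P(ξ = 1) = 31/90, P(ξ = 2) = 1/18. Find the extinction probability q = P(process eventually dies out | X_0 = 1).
q = 1

Mean offspring μ = 0·3/5 + 1·31/90 + 2·1/18 = 41/90 ≤ 1. For μ ≤ 1 with offspring not concentrated at 1, the Galton-Watson process goes extinct almost surely, so q = 1.
(Algebraic check: The pgf is f(s) = 3/5 + 31/90·s + 1/18·s². The extinction probability q is the smallest fixed point of f in [0, 1]. Setting s = f(s):
  1/18·s² + (31/90 − 1)·s + 3/5 = 0
  1/18·s² − (3/5 + 1/18)·s + 3/5 = 0
which factors as (s − 1)·(1/18·s − 3/5) = 0, giving roots s = 1 and s = (3/5)/(1/18) = 54/5. Since 54/5 ≥ 1, the smallest root in [0, 1] is s = 1.)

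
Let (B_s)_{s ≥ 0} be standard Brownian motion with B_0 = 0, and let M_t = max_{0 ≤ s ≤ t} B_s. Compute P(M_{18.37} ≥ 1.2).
P(M_{18.37} ≥ 1.2) = 2·P(B_{18.37} ≥ 1.2) = 2(1 − Φ(1.2/√18.37)) ≈ 0.7795

By the reflection principle for Brownian motion, P(M_t ≥ a) = 2 · P(B_t ≥ a) for a ≥ 0. Since B_t ~ N(0, t), P(B_t ≥ 1.2) = 1 − Φ(1.2/√t) = 1 − Φ(1.2/√18.37) = 1 − Φ(0.2800). So
  P(M_{18.37} ≥ 1.2) = 2(1 − Φ(0.2800)) ≈ 0.7795.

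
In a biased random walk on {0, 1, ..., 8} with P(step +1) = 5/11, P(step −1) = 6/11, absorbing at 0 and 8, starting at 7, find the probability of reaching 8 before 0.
P(hit 8 before 0) = (1 − (6/5)^7) / (1 − (6/5)^8) = 1009055/1288991

Let u_k denote P(reach 8 before 0 | start at k). Boundary: u_0 = 0, u_8 = 1. Recurrence: u_k = 5/11·u_{k+1} + 6/11·u_{k-1} for 1 ≤ k ≤ 7. Try u_k = A + B·r^k with r = q/p = (6/11)/(5/11) = 6/5. Substitution satisfies the recurrence; boundary conditions give:
  u_k = (1 − r^k) / (1 − r^N) = (1 − (6/5)^7) / (1 − (6/5)^8) = 1009055/1288991.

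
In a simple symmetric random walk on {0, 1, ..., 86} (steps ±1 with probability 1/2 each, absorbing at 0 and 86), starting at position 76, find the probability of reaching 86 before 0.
P(hit 86 before 0) = 76/86 = 38/43

Let u_k = P(hit 86 before 0 | start at k). Then u_0 = 0, u_86 = 1, and u_k = u_{k-1}/2 + u_{k+1}/2 for 1 ≤ k ≤ 85. This harmonic recurrence is solved by u_k = k/86, giving u_76 = 76/86 = 38/43.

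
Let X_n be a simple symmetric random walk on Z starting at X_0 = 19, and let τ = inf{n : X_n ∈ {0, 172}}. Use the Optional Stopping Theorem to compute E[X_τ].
E[X_τ] = 19

X_n is a martingale and τ is a bounded-mean stopping time (indeed τ is finite a.s. with bounded expectation since the walk is in a bounded region). By the OST, E[X_τ] = E[X_0] = 19. Equivalently: E[X_τ] = 172 · P(hit 172 first) + 0 · P(hit 0 first) = 172 · (19/172) = 19.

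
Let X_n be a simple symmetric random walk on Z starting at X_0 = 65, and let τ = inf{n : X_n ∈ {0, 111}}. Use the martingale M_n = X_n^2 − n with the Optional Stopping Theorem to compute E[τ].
E[τ] = 2990

M_n = X_n^2 − n is a martingale (since E[X_{n+1}^2 | F_n] = X_n^2 + 1). By OST (τ has finite mean in a bounded region), E[M_τ] = E[M_0] = X_0^2 − 0 = 65^2 = 4225. Also E[M_τ] = E[X_τ^2] − E[τ]. The walk exits at 0 or 111, with P(hit 111 first) = 65/111, so E[X_τ^2] = 111^2 · 65/111 + 0 = 7215. Thus E[τ] = E[X_τ^2] − E[M_τ] = 7215 − 4225 = 2990 = 65(111 − 65) = 2990.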